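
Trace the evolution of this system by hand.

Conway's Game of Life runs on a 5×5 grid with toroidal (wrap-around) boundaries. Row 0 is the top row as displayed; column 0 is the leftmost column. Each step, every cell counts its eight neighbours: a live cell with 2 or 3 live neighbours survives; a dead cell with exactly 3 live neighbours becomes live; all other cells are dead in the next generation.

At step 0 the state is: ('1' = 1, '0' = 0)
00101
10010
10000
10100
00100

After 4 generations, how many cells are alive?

step 0: 00101
10010
10000
10100
00100
step 1: 01101
11010
10000
00000
00100
step 2: 00001
00010
11001
00000
01110
step 3: 00001
00010
10001
00011
00110
step 4: 00101
10010
10000
10100
00100

8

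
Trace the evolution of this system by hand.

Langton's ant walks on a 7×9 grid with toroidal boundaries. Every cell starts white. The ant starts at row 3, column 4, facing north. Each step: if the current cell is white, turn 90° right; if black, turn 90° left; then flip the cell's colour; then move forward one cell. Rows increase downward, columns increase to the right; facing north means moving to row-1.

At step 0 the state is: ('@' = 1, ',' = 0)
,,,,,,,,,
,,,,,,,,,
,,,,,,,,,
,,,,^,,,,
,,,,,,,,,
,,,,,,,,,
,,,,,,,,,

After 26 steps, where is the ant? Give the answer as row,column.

t=0: ,,,,,,,,,
,,,,,,,,,
,,,,,,,,,
,,,,^,,,,
,,,,,,,,,
,,,,,,,,,
,,,,,,,,,
t=1: ,,,,,,,,,
,,,,,,,,,
,,,,,,,,,
,,,,@>,,,
,,,,,,,,,
,,,,,,,,,
,,,,,,,,,
t=2: ,,,,,,,,,
,,,,,,,,,
,,,,,,,,,
,,,,@@,,,
,,,,,v,,,
,,,,,,,,,
,,,,,,,,,
t=3: ,,,,,,,,,
,,,,,,,,,
,,,,,,,,,
,,,,@@,,,
,,,,<@,,,
,,,,,,,,,
,,,,,,,,,
t=4: ,,,,,,,,,
,,,,,,,,,
,,,,,,,,,
,,,,^@,,,
,,,,@@,,,
,,,,,,,,,
,,,,,,,,,
t=5: ,,,,,,,,,
,,,,,,,,,
,,,,,,,,,
,,,<,@,,,
,,,,@@,,,
,,,,,,,,,
,,,,,,,,,
t=6: ,,,,,,,,,
,,,,,,,,,
,,,^,,,,,
,,,@,@,,,
,,,,@@,,,
,,,,,,,,,
,,,,,,,,,
t=7: ,,,,,,,,,
,,,,,,,,,
,,,@>,,,,
,,,@,@,,,
,,,,@@,,,
,,,,,,,,,
,,,,,,,,,
t=8: ,,,,,,,,,
,,,,,,,,,
,,,@@,,,,
,,,@v@,,,
,,,,@@,,,
,,,,,,,,,
,,,,,,,,,
t=9: ,,,,,,,,,
,,,,,,,,,
,,,@@,,,,
,,,<@@,,,
,,,,@@,,,
,,,,,,,,,
,,,,,,,,,
t=10: ,,,,,,,,,
,,,,,,,,,
,,,@@,,,,
,,,,@@,,,
,,,v@@,,,
,,,,,,,,,
,,,,,,,,,
t=11: ,,,,,,,,,
,,,,,,,,,
,,,@@,,,,
,,,,@@,,,
,,<@@@,,,
,,,,,,,,,
,,,,,,,,,
t=12: ,,,,,,,,,
,,,,,,,,,
,,,@@,,,,
,,^,@@,,,
,,@@@@,,,
,,,,,,,,,
,,,,,,,,,
t=13: ,,,,,,,,,
,,,,,,,,,
,,,@@,,,,
,,@>@@,,,
,,@@@@,,,
,,,,,,,,,
,,,,,,,,,
t=14: ,,,,,,,,,
,,,,,,,,,
,,,@@,,,,
,,@@@@,,,
,,@v@@,,,
,,,,,,,,,
,,,,,,,,,
t=15: ,,,,,,,,,
,,,,,,,,,
,,,@@,,,,
,,@@@@,,,
,,@,>@,,,
,,,,,,,,,
,,,,,,,,,
t=16: ,,,,,,,,,
,,,,,,,,,
,,,@@,,,,
,,@@^@,,,
,,@,,@,,,
,,,,,,,,,
,,,,,,,,,
t=17: ,,,,,,,,,
,,,,,,,,,
,,,@@,,,,
,,@<,@,,,
,,@,,@,,,
,,,,,,,,,
,,,,,,,,,
t=18: ,,,,,,,,,
,,,,,,,,,
,,,@@,,,,
,,@,,@,,,
,,@v,@,,,
,,,,,,,,,
,,,,,,,,,
t=19: ,,,,,,,,,
,,,,,,,,,
,,,@@,,,,
,,@,,@,,,
,,<@,@,,,
,,,,,,,,,
,,,,,,,,,
t=20: ,,,,,,,,,
,,,,,,,,,
,,,@@,,,,
,,@,,@,,,
,,,@,@,,,
,,v,,,,,,
,,,,,,,,,
t=21: ,,,,,,,,,
,,,,,,,,,
,,,@@,,,,
,,@,,@,,,
,,,@,@,,,
,<@,,,,,,
,,,,,,,,,
t=22: ,,,,,,,,,
,,,,,,,,,
,,,@@,,,,
,,@,,@,,,
,^,@,@,,,
,@@,,,,,,
,,,,,,,,,
t=23: ,,,,,,,,,
,,,,,,,,,
,,,@@,,,,
,,@,,@,,,
,@>@,@,,,
,@@,,,,,,
,,,,,,,,,
t=24: ,,,,,,,,,
,,,,,,,,,
,,,@@,,,,
,,@,,@,,,
,@@@,@,,,
,@v,,,,,,
,,,,,,,,,
t=25: ,,,,,,,,,
,,,,,,,,,
,,,@@,,,,
,,@,,@,,,
,@@@,@,,,
,@,>,,,,,
,,,,,,,,,
t=26: ,,,,,,,,,
,,,,,,,,,
,,,@@,,,,
,,@,,@,,,
,@@@,@,,,
,@,@,,,,,
,,,v,,,,,

6,3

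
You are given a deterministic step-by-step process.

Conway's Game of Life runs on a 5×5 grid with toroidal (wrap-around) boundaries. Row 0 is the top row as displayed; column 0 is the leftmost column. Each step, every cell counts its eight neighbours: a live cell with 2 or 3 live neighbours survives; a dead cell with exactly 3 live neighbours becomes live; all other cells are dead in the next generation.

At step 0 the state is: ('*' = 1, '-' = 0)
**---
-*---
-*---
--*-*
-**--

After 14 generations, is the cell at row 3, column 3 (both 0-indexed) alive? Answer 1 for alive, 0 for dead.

[0] **---
-*---
-*---
--*-*
-**--
[1] *----
-**--
***--
*-**-
--**-
[2] ---*-
--*--
*---*
*----
--**-
[3] ---*-
---**
**--*
**-*-
--***
[4] -----
--**-
-*---
-----
**---
[5] -**--
--*--
--*--
**---
-----
[6] -**--
--**-
--*--
-*---
*-*--
[7] -----
---*-
-***-
-**--
*-*--
[8] -----
---*-
-*-*-
*----
--*--
[9] -----
--*--
--*-*
-**--
-----
[10] -----
---*-
--*--
-***-
-----
[11] -----
-----
-*---
-***-
--*--
[12] -----
-----
-*---
-*-*-
-***-
[13] --*--
-----
--*--
**-*-
-*-*-
[14] --*--
-----
-**--
**-**
**-**

1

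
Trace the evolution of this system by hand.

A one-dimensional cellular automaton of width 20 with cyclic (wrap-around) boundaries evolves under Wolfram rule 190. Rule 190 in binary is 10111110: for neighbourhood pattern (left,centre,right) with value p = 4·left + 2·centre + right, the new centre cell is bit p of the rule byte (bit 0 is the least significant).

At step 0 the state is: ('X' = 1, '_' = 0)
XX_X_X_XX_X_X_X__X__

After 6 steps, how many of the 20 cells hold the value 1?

18

0) XX_X_X_XX_X_X_X__X__
1) X_XXXXXX_XXXXXXXXXXX
2) _XXXXXX_XXXXXXXXXXXX
3) XXXXXX_XXXXXXXXXXXX_
4) XXXXX_XXXXXXXXXXXX_X
5) XXXX_XXXXXXXXXXXX_XX
6) XXX_XXXXXXXXXXXX_XXX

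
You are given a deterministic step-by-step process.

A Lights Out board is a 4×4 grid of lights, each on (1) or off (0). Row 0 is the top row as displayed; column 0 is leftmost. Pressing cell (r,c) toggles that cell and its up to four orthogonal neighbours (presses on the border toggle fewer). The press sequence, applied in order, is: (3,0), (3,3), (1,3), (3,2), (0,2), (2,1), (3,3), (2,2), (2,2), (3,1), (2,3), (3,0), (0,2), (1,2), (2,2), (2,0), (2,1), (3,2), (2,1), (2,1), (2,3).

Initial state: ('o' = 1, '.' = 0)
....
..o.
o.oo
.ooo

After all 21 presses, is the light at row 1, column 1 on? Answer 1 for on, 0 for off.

1

t=0: ....
..o.
o.oo
.ooo
t=1: ....
..o.
..oo
o.oo
t=2: ....
..o.
..o.
o...
t=3: ...o
...o
..oo
o...
t=4: ...o
...o
...o
oooo
t=5: .oo.
..oo
...o
oooo
t=6: .oo.
.ooo
oooo
o.oo
t=7: .oo.
.ooo
ooo.
o...
t=8: .oo.
.o.o
o..o
o.o.
t=9: .oo.
.ooo
ooo.
o...
t=10: .oo.
.ooo
o.o.
.oo.
t=11: .oo.
.oo.
o..o
.ooo
t=12: .oo.
.oo.
...o
o.oo
t=13: ...o
.o..
...o
o.oo
t=14: ..oo
..oo
..oo
o.oo
t=15: ..oo
...o
.o..
o..o
t=16: ..oo
o..o
o...
...o
t=17: ..oo
oo.o
.oo.
.o.o
t=18: ..oo
oo.o
.o..
..o.
t=19: ..oo
o..o
o.o.
.oo.
t=20: ..oo
oo.o
.o..
..o.
t=21: ..oo
oo..
.ooo
..oo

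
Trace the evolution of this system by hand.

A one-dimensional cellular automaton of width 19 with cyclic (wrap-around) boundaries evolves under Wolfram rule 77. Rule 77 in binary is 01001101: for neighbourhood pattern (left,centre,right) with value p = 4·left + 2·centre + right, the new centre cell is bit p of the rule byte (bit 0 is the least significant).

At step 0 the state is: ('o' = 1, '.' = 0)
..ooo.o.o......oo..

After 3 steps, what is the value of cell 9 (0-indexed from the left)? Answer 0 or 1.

[0] ..ooo.o.o......oo..
[1] o.o.o.o.o.oooo.oo.o
[2] o.o.o.o.o.o..o.oo.o
[3] o.o.o.o.o.o..o.oo.o

0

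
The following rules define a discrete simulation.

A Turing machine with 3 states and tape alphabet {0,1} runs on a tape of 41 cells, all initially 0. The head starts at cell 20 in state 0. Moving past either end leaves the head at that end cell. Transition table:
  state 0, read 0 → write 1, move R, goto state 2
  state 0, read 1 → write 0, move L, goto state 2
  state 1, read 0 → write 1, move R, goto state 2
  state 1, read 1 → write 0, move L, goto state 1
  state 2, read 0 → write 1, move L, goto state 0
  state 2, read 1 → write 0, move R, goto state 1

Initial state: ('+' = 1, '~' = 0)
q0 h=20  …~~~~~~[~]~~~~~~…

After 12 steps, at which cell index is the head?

[0] q0 h=20  …~~~~~~[~]~~~~~~…
[1] q2 h=21  …~~~~~+[~]~~~~~~…
[2] q0 h=20  …~~~~~~[+]+~~~~~…
[3] q2 h=19  …~~~~~~[~]~+~~~~…
[4] q0 h=18  …~~~~~~[~]+~+~~~…
[5] q2 h=19  …~~~~~+[+]~+~~~~…
[6] q1 h=20  …~~~~+~[~]+~~~~~…
[7] q2 h=21  …~~~+~+[+]~~~~~~…
[8] q1 h=22  …~~+~+~[~]~~~~~~…
[9] q2 h=23  …~+~+~+[~]~~~~~~…
[10] q0 h=22  …~~+~+~[+]+~~~~~…
[11] q2 h=21  …~~~+~+[~]~+~~~~…
[12] q0 h=20  …~~~~+~[+]+~+~~~…

20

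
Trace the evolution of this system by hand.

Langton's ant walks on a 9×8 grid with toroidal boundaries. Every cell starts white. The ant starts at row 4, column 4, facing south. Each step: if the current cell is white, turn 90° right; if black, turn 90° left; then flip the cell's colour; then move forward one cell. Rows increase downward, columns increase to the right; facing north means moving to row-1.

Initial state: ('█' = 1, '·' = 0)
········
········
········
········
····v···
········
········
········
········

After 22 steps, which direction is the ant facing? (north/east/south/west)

south

t=0: ········
········
········
········
····v···
········
········
········
········
t=1: ········
········
········
········
···<█···
········
········
········
········
t=2: ········
········
········
···^····
···██···
········
········
········
········
t=3: ········
········
········
···█>···
···██···
········
········
········
········
t=4: ········
········
········
···██···
···█v···
········
········
········
········
t=5: ········
········
········
···██···
···█·>··
········
········
········
········
t=6: ········
········
········
···██···
···█·█··
·····v··
········
········
········
t=7: ········
········
········
···██···
···█·█··
····<█··
········
········
········
t=8: ········
········
········
···██···
···█^█··
····██··
········
········
········
t=9: ········
········
········
···██···
···██>··
····██··
········
········
········
t=10: ········
········
········
···██^··
···██···
····██··
········
········
········
t=11: ········
········
········
···███>·
···██···
····██··
········
········
········
t=12: ········
········
········
···████·
···██·v·
····██··
········
········
········
t=13: ········
········
········
···████·
···██<█·
····██··
········
········
········
t=14: ········
········
········
···██^█·
···████·
····██··
········
········
········
t=15: ········
········
········
···█<·█·
···████·
····██··
········
········
········
t=16: ········
········
········
···█··█·
···█v██·
····██··
········
········
········
t=17: ········
········
········
···█··█·
···█·>█·
····██··
········
········
········
t=18: ········
········
········
···█·^█·
···█··█·
····██··
········
········
········
t=19: ········
········
········
···█·█>·
···█··█·
····██··
········
········
········
t=20: ········
········
······^·
···█·█··
···█··█·
····██··
········
········
········
t=21: ········
········
······█>
···█·█··
···█··█·
····██··
········
········
········
t=22: ········
········
······██
···█·█·v
···█··█·
····██··
········
········
········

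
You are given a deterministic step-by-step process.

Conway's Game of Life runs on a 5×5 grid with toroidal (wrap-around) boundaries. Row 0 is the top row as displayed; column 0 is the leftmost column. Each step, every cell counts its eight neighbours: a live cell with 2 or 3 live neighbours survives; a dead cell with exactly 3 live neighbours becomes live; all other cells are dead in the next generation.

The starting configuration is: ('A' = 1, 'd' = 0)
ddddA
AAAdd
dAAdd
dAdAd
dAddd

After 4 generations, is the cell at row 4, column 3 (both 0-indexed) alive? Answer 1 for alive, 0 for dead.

k=0  ddddA
AAAdd
dAAdd
dAdAd
dAddd
k=1  ddAdd
AdAAd
dddAd
AAddd
AdAdd
k=2  ddAdA
dAAAA
AddAd
AAAdA
AdAdd
k=3  ddddA
dAddd
ddddd
ddAdd
ddAdd
k=4  ddddd
ddddd
ddddd
ddddd
dddAd

1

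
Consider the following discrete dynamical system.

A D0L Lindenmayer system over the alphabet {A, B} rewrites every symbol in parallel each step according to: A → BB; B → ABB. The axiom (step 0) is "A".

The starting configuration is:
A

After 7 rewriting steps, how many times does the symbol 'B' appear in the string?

656

[0] A
[1] BB
[2] ABBABB
[3] BBABBABBBBABBABB
[4] ABBABBBBABBABBBBABBABBABBABBBBABBABBBBABBABB
[5] BBABBABBBBABBABBABBABBBBABBABBBBABBABBABBABBBBABBABBBBABBABBBBABBABBBBABBABBABBABBBBABBABBBBABBABBABBABBBBABBABBBBABBABB
[6] ABBABBBBABBABBBBABBABBABBABBBBABBABBBBABBABBBBABBABBBBABBA…ABBABBBBABBABBABBABBBBABBABBBBABBABBABBABBBBABBABBBBABBABB  (len 328)
[7] BBABBABBBBABBABBABBABBBBABBABBBBABBABBABBABBBBABBABBBBABBA…ABBABBBBABBABBABBABBBBABBABBBBABBABBABBABBBBABBABBBBABBABB  (len 896)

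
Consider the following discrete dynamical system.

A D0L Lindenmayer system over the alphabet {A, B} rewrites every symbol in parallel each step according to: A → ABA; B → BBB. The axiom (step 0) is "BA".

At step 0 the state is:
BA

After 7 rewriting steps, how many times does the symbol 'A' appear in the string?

128

t=0: BA
t=1: BBBABA
t=2: BBBBBBBBBABABBBABA
t=3: BBBBBBBBBBBBBBBBBBBBBBBBBBBABABBBABABBBBBBBBBABABBBABA
t=4: BBBBBBBBBBBBBBBBBBBBBBBBBBBBBBBBBBBBBBBBBBBBBBBBBBBBBBBBBB…BABABBBBBBBBBBBBBBBBBBBBBBBBBBBABABBBABABBBBBBBBBABABBBABA  (len 162)
t=5: BBBBBBBBBBBBBBBBBBBBBBBBBBBBBBBBBBBBBBBBBBBBBBBBBBBBBBBBBB…BABABBBBBBBBBBBBBBBBBBBBBBBBBBBABABBBABABBBBBBBBBABABBBABA  (len 486)
t=6: BBBBBBBBBBBBBBBBBBBBBBBBBBBBBBBBBBBBBBBBBBBBBBBBBBBBBBBBBB…BABABBBBBBBBBBBBBBBBBBBBBBBBBBBABABBBABABBBBBBBBBABABBBABA  (len 1458)
t=7: BBBBBBBBBBBBBBBBBBBBBBBBBBBBBBBBBBBBBBBBBBBBBBBBBBBBBBBBBB…BABABBBBBBBBBBBBBBBBBBBBBBBBBBBABABBBABABBBBBBBBBABABBBABA  (len 4374)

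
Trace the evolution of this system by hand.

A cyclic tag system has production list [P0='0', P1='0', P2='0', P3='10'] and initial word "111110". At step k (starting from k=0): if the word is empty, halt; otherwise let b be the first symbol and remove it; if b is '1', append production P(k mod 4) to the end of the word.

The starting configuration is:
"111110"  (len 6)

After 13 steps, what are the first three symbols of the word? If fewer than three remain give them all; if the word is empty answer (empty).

[0] "111110"  (len 6)
[1] "111100"  (len 6)
[2] "111000"  (len 6)
[3] "110000"  (len 6)
[4] "1000010"  (len 7)
[5] "0000100"  (len 7)
[6] "000100"  (len 6)
[7] "00100"  (len 5)
[8] "0100"  (len 4)
[9] "100"  (len 3)
[10] "000"  (len 3)
[11] "00"  (len 2)
[12] "0"  (len 1)
[13] (halted — word empty)

(empty)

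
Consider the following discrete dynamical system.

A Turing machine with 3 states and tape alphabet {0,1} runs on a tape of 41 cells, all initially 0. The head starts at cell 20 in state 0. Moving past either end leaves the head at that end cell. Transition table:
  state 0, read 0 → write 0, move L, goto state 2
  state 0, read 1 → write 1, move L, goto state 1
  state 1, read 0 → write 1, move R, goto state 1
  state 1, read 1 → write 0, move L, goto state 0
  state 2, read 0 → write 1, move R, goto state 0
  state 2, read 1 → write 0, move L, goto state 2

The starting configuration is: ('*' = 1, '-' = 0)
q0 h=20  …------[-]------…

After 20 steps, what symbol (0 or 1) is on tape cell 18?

k=0  q0 h=20  …------[-]------…
k=1  q2 h=19  …------[-]------…
k=2  q0 h=20  …-----*[-]------…
k=3  q2 h=19  …------[*]------…
k=4  q2 h=18  …------[-]------…
k=5  q0 h=19  …-----*[-]------…
k=6  q2 h=18  …------[*]------…
k=7  q2 h=17  …------[-]------…
k=8  q0 h=18  …-----*[-]------…
k=9  q2 h=17  …------[*]------…
k=10  q2 h=16  …------[-]------…
k=11  q0 h=17  …-----*[-]------…
k=12  q2 h=16  …------[*]------…
k=13  q2 h=15  …------[-]------…
k=14  q0 h=16  …-----*[-]------…
k=15  q2 h=15  …------[*]------…
k=16  q2 h=14  …------[-]------…
k=17  q0 h=15  …-----*[-]------…
k=18  q2 h=14  …------[*]------…
k=19  q2 h=13  …------[-]------…
k=20  q0 h=14  …-----*[-]------…

0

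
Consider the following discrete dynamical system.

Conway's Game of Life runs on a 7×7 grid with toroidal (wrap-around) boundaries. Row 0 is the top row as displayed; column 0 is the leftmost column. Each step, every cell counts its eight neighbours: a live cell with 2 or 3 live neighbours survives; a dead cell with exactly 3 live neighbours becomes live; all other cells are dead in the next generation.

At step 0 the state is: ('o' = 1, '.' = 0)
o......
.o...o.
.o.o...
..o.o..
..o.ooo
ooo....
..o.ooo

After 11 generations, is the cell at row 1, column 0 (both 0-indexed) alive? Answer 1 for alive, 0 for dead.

0) o......
.o...o.
.o.o...
..o.o..
..o.ooo
ooo....
..o.ooo
1) oo..o..
ooo....
.o.oo..
.oo.o..
o.o.ooo
o.o....
..oo.oo
2) ....oo.
....o..
....o..
......o
o.o.ooo
o.o....
..ooooo
3) ......o
...oo..
.....o.
o..oo.o
o..o.o.
o.o....
.oo...o
4) o.oo.o.
....oo.
.....oo
o..o...
o.oo.o.
o.oo...
.oo...o
5) o.oo.o.
...o...
.....oo
oooo.o.
o......
o...o..
....o.o
6) ..oo.oo
..oo.o.
oo.o.oo
ooo.oo.
o.ooo..
o....oo
oo..o.o
7) .......
.......
.......
.......
..o....
..o....
.oooo..
8) ..oo...
.......
.......
.......
.......
.......
.ooo...
9) .o.o...
.......
.......
.......
.......
..o....
.o.o...
10) .......
.......
.......
.......
.......
..o....
.o.o...
11) .......
.......
.......
.......
.......
..o....
..o....

0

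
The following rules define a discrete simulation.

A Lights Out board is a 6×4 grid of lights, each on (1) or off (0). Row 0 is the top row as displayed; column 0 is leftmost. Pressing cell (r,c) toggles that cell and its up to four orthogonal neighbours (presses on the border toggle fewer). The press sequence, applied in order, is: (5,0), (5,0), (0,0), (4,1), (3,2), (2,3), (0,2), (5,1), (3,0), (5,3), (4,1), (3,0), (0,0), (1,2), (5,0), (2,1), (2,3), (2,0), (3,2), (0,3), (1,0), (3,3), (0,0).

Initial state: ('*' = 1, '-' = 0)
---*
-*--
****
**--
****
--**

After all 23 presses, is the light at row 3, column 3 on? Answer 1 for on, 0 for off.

1

0) ---*
-*--
****
**--
****
--**
1) ---*
-*--
****
**--
-***
****
2) ---*
-*--
****
**--
****
--**
3) **-*
**--
****
**--
****
--**
4) **-*
**--
****
*---
---*
-***
5) **-*
**--
**-*
****
--**
-***
6) **-*
**-*
***-
***-
--**
-***
7) *-*-
****
***-
***-
--**
-***
8) *-*-
****
***-
***-
-***
*--*
9) *-*-
****
-**-
--*-
****
*--*
10) *-*-
****
-**-
--*-
***-
*-*-
11) *-*-
****
-**-
-**-
----
***-
12) *-*-
****
***-
*-*-
*---
***-
13) -**-
-***
***-
*-*-
*---
***-
14) -*--
----
**--
*-*-
*---
***-
15) -*--
----
**--
*-*-
----
--*-
16) -*--
-*--
--*-
***-
----
--*-
17) -*--
-*-*
---*
****
----
--*-
18) -*--
**-*
**-*
-***
----
--*-
19) -*--
**-*
****
----
--*-
--*-
20) -***
**--
****
----
--*-
--*-
21) ****
----
-***
----
--*-
--*-
22) ****
----
-**-
--**
--**
--*-
23) --**
*---
-**-
--**
--**
--*-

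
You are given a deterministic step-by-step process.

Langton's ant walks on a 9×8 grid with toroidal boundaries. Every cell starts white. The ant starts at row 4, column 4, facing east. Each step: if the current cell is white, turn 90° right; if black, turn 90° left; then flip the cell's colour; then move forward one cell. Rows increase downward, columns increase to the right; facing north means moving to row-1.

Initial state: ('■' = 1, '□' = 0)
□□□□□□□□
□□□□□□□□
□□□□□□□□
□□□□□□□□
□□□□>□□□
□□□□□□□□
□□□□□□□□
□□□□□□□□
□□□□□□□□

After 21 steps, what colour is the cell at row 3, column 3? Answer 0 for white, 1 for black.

1

0) □□□□□□□□
□□□□□□□□
□□□□□□□□
□□□□□□□□
□□□□>□□□
□□□□□□□□
□□□□□□□□
□□□□□□□□
□□□□□□□□
1) □□□□□□□□
□□□□□□□□
□□□□□□□□
□□□□□□□□
□□□□■□□□
□□□□v□□□
□□□□□□□□
□□□□□□□□
□□□□□□□□
2) □□□□□□□□
□□□□□□□□
□□□□□□□□
□□□□□□□□
□□□□■□□□
□□□<■□□□
□□□□□□□□
□□□□□□□□
□□□□□□□□
3) □□□□□□□□
□□□□□□□□
□□□□□□□□
□□□□□□□□
□□□^■□□□
□□□■■□□□
□□□□□□□□
□□□□□□□□
□□□□□□□□
4) □□□□□□□□
□□□□□□□□
□□□□□□□□
□□□□□□□□
□□□■>□□□
□□□■■□□□
□□□□□□□□
□□□□□□□□
□□□□□□□□
5) □□□□□□□□
□□□□□□□□
□□□□□□□□
□□□□^□□□
□□□■□□□□
□□□■■□□□
□□□□□□□□
□□□□□□□□
□□□□□□□□
6) □□□□□□□□
□□□□□□□□
□□□□□□□□
□□□□■>□□
□□□■□□□□
□□□■■□□□
□□□□□□□□
□□□□□□□□
□□□□□□□□
7) □□□□□□□□
□□□□□□□□
□□□□□□□□
□□□□■■□□
□□□■□v□□
□□□■■□□□
□□□□□□□□
□□□□□□□□
□□□□□□□□
8) □□□□□□□□
□□□□□□□□
□□□□□□□□
□□□□■■□□
□□□■<■□□
□□□■■□□□
□□□□□□□□
□□□□□□□□
□□□□□□□□
9) □□□□□□□□
□□□□□□□□
□□□□□□□□
□□□□^■□□
□□□■■■□□
□□□■■□□□
□□□□□□□□
□□□□□□□□
□□□□□□□□
10) □□□□□□□□
□□□□□□□□
□□□□□□□□
□□□<□■□□
□□□■■■□□
□□□■■□□□
□□□□□□□□
□□□□□□□□
□□□□□□□□
11) □□□□□□□□
□□□□□□□□
□□□^□□□□
□□□■□■□□
□□□■■■□□
□□□■■□□□
□□□□□□□□
□□□□□□□□
□□□□□□□□
12) □□□□□□□□
□□□□□□□□
□□□■>□□□
□□□■□■□□
□□□■■■□□
□□□■■□□□
□□□□□□□□
□□□□□□□□
□□□□□□□□
13) □□□□□□□□
□□□□□□□□
□□□■■□□□
□□□■v■□□
□□□■■■□□
□□□■■□□□
□□□□□□□□
□□□□□□□□
□□□□□□□□
14) □□□□□□□□
□□□□□□□□
□□□■■□□□
□□□<■■□□
□□□■■■□□
□□□■■□□□
□□□□□□□□
□□□□□□□□
□□□□□□□□
15) □□□□□□□□
□□□□□□□□
□□□■■□□□
□□□□■■□□
□□□v■■□□
□□□■■□□□
□□□□□□□□
□□□□□□□□
□□□□□□□□
16) □□□□□□□□
□□□□□□□□
□□□■■□□□
□□□□■■□□
□□□□>■□□
□□□■■□□□
□□□□□□□□
□□□□□□□□
□□□□□□□□
17) □□□□□□□□
□□□□□□□□
□□□■■□□□
□□□□^■□□
□□□□□■□□
□□□■■□□□
□□□□□□□□
□□□□□□□□
□□□□□□□□
18) □□□□□□□□
□□□□□□□□
□□□■■□□□
□□□<□■□□
□□□□□■□□
□□□■■□□□
□□□□□□□□
□□□□□□□□
□□□□□□□□
19) □□□□□□□□
□□□□□□□□
□□□^■□□□
□□□■□■□□
□□□□□■□□
□□□■■□□□
□□□□□□□□
□□□□□□□□
□□□□□□□□
20) □□□□□□□□
□□□□□□□□
□□<□■□□□
□□□■□■□□
□□□□□■□□
□□□■■□□□
□□□□□□□□
□□□□□□□□
□□□□□□□□
21) □□□□□□□□
□□^□□□□□
□□■□■□□□
□□□■□■□□
□□□□□■□□
□□□■■□□□
□□□□□□□□
□□□□□□□□
□□□□□□□□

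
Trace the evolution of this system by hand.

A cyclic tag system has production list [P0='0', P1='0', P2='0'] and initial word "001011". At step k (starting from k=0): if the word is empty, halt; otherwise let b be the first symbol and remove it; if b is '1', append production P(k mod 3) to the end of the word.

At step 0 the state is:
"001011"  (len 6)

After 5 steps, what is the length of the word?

3

step 0: "001011"  (len 6)
step 1: "01011"  (len 5)
step 2: "1011"  (len 4)
step 3: "0110"  (len 4)
step 4: "110"  (len 3)
step 5: "100"  (len 3)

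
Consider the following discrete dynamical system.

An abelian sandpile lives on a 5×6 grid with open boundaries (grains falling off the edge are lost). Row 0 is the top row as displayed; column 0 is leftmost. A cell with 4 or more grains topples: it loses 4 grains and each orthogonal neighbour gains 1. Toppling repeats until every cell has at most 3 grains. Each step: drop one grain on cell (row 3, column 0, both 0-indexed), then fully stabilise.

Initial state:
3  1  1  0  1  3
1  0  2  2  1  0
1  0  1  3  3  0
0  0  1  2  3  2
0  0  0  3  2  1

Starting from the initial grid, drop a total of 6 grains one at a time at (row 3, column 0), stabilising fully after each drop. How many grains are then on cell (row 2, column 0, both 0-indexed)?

0) 3  1  1  0  1  3
1  0  2  2  1  0
1  0  1  3  3  0
0  0  1  2  3  2
0  0  0  3  2  1
1) 3  1  1  0  1  3
1  0  2  2  1  0
1  0  1  3  3  0
1  0  1  2  3  2
0  0  0  3  2  1
2) 3  1  1  0  1  3
1  0  2  2  1  0
1  0  1  3  3  0
2  0  1  2  3  2
0  0  0  3  2  1
3) 3  1  1  0  1  3
1  0  2  2  1  0
1  0  1  3  3  0
3  0  1  2  3  2
0  0  0  3  2  1
4) 3  1  1  0  1  3
1  0  2  2  1  0
2  0  1  3  3  0
0  1  1  2  3  2
1  0  0  3  2  1
5) 3  1  1  0  1  3
1  0  2  2  1  0
2  0  1  3  3  0
1  1  1  2  3  2
1  0  0  3  2  1
6) 3  1  1  0  1  3
1  0  2  2  1  0
2  0  1  3  3  0
2  1  1  2  3  2
1  0  0  3  2  1

2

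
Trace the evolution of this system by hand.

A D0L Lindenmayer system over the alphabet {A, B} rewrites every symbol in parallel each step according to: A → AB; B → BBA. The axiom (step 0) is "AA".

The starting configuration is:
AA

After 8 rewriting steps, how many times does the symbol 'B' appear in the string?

step 0: AA
step 1: ABAB
step 2: ABBBAABBBA
step 3: ABBBABBABBAABABBBABBABBAAB
step 4: ABBBABBABBAABBBABBAABBBABBAABABBBAABBBABBABBAABBBABBAABBBABBAABABBBA
step 5: ABBBABBABBAABBBABBAABBBABBAABABBBABBABBAABBBABBAABABBBABBA…BBABBABBAABBBABBAABABBBABBABBAABBBABBAABABBBAABBBABBABBAAB  (len 178)
step 6: ABBBABBABBAABBBABBAABBBABBAABABBBABBABBAABBBABBAABABBBABBA…ABBAABABBBAABBBABBABBAABABBBABBABBAABBBABBAABBBABBAABABBBA  (len 466)
step 7: ABBBABBABBAABBBABBAABBBABBAABABBBABBABBAABBBABBAABABBBABBA…BBABBABBAABBBABBAABABBBABBABBAABBBABBAABABBBAABBBABBABBAAB  (len 1220)
step 8: ABBBABBABBAABBBABBAABBBABBAABABBBABBABBAABBBABBAABABBBABBA…ABBAABABBBAABBBABBABBAABABBBABBABBAABBBABBAABBBABBAABABBBA  (len 3194)

1974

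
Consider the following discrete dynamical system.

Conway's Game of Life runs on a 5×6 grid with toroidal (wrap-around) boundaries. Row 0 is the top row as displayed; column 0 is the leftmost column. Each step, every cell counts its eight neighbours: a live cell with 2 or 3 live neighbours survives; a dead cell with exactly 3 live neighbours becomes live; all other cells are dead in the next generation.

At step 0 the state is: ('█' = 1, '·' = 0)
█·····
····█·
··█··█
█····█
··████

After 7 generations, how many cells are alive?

4

gen 0: █·····
····█·
··█··█
█····█
··████
gen 1: ······
·····█
█···██
███···
·█·██·
gen 2: ····█·
█···██
····█·
··█···
██·█··
gen 3: ·█·██·
···██·
···██·
·███··
·███··
gen 4: ·█····
·····█
······
·█····
█·····
gen 5: █·····
······
······
······
██····
gen 6: ██····
······
······
······
██····
gen 7: ██····
······
······
······
██····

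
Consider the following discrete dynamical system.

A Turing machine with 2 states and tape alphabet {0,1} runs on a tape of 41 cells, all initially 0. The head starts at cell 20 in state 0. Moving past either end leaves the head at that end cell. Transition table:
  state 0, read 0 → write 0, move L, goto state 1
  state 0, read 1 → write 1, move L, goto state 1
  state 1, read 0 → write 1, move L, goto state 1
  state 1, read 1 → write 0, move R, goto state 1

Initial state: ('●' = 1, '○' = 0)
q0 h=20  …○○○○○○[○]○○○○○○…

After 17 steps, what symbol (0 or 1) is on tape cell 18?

[0] q0 h=20  …○○○○○○[○]○○○○○○…
[1] q1 h=19  …○○○○○○[○]○○○○○○…
[2] q1 h=18  …○○○○○○[○]●○○○○○…
[3] q1 h=17  …○○○○○○[○]●●○○○○…
[4] q1 h=16  …○○○○○○[○]●●●○○○…
[5] q1 h=15  …○○○○○○[○]●●●●○○…
[6] q1 h=14  …○○○○○○[○]●●●●●○…
[7] q1 h=13  …○○○○○○[○]●●●●●●…
[8] q1 h=12  …○○○○○○[○]●●●●●●…
[9] q1 h=11  …○○○○○○[○]●●●●●●…
[10] q1 h=10  …○○○○○○[○]●●●●●●…
[11] q1 h= 9  …○○○○○○[○]●●●●●●…
[12] q1 h= 8  …○○○○○○[○]●●●●●●…
[13] q1 h= 7  …○○○○○○[○]●●●●●●…
[14] q1 h= 6  |○○○○○○[○]●●●●●●…
[15] q1 h= 5  |○○○○○[○]●●●●●●…
[16] q1 h= 4  |○○○○[○]●●●●●●…
[17] q1 h= 3  |○○○[○]●●●●●●…

1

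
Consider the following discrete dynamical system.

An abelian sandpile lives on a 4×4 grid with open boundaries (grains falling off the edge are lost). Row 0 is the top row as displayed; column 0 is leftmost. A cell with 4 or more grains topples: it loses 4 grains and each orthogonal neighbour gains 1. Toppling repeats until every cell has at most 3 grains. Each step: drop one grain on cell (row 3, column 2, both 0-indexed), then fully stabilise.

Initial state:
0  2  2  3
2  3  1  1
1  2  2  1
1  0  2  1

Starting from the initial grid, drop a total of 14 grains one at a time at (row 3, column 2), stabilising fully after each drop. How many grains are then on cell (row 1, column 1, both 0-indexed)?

k=0  0  2  2  3
2  3  1  1
1  2  2  1
1  0  2  1
k=1  0  2  2  3
2  3  1  1
1  2  2  1
1  0  3  1
k=2  0  2  2  3
2  3  1  1
1  2  3  1
1  1  0  2
k=3  0  2  2  3
2  3  1  1
1  2  3  1
1  1  1  2
k=4  0  2  2  3
2  3  1  1
1  2  3  1
1  1  2  2
k=5  0  2  2  3
2  3  1  1
1  2  3  1
1  1  3  2
k=6  0  2  2  3
2  3  2  1
1  3  0  2
1  2  1  3
k=7  0  2  2  3
2  3  2  1
1  3  0  2
1  2  2  3
k=8  0  2  2  3
2  3  2  1
1  3  0  2
1  2  3  3
k=9  0  2  2  3
2  3  2  1
1  3  1  3
1  3  1  0
k=10  0  2  2  3
2  3  2  1
1  3  1  3
1  3  2  0
k=11  0  2  2  3
2  3  2  1
1  3  1  3
1  3  3  0
k=12  0  3  2  3
3  0  3  1
2  1  3  3
2  1  1  1
k=13  0  3  2  3
3  0  3  1
2  1  3  3
2  1  2  1
k=14  0  3  2  3
3  0  3  1
2  1  3  3
2  1  3  1

0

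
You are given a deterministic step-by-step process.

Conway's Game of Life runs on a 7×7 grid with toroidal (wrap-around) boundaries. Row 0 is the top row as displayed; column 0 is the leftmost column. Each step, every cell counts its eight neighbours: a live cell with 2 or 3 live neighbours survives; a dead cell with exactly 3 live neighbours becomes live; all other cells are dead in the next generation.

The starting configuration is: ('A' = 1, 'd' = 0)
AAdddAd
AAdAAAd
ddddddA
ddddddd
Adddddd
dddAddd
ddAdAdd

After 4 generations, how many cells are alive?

gen 0: AAdddAd
AAdAAAd
ddddddA
ddddddd
Adddddd
dddAddd
ddAdAdd
gen 1: AddddAd
dAAdAAd
AdddAAA
ddddddd
ddddddd
dddAddd
dAAAAdd
gen 2: AddddAA
dAdAddd
AAdAAdA
dddddAA
ddddddd
dddAAdd
dAAAAdd
gen 3: AddddAA
dAdAddd
dAdAAdA
ddddAAA
ddddAAd
ddddAdd
AAAdddA
gen 4: dddddAd
dAdAddd
dddAddA
AdddddA
dddAddA
AAdAAdA
dAddddd

15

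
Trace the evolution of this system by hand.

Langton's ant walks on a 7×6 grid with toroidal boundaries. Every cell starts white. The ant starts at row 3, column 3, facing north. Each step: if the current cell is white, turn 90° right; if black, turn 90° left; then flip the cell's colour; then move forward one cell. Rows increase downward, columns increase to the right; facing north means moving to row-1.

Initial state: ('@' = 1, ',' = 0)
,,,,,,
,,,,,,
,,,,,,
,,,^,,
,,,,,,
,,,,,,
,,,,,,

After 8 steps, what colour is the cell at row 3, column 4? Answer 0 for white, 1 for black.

k=0  ,,,,,,
,,,,,,
,,,,,,
,,,^,,
,,,,,,
,,,,,,
,,,,,,
k=1  ,,,,,,
,,,,,,
,,,,,,
,,,@>,
,,,,,,
,,,,,,
,,,,,,
k=2  ,,,,,,
,,,,,,
,,,,,,
,,,@@,
,,,,v,
,,,,,,
,,,,,,
k=3  ,,,,,,
,,,,,,
,,,,,,
,,,@@,
,,,<@,
,,,,,,
,,,,,,
k=4  ,,,,,,
,,,,,,
,,,,,,
,,,^@,
,,,@@,
,,,,,,
,,,,,,
k=5  ,,,,,,
,,,,,,
,,,,,,
,,<,@,
,,,@@,
,,,,,,
,,,,,,
k=6  ,,,,,,
,,,,,,
,,^,,,
,,@,@,
,,,@@,
,,,,,,
,,,,,,
k=7  ,,,,,,
,,,,,,
,,@>,,
,,@,@,
,,,@@,
,,,,,,
,,,,,,
k=8  ,,,,,,
,,,,,,
,,@@,,
,,@v@,
,,,@@,
,,,,,,
,,,,,,

1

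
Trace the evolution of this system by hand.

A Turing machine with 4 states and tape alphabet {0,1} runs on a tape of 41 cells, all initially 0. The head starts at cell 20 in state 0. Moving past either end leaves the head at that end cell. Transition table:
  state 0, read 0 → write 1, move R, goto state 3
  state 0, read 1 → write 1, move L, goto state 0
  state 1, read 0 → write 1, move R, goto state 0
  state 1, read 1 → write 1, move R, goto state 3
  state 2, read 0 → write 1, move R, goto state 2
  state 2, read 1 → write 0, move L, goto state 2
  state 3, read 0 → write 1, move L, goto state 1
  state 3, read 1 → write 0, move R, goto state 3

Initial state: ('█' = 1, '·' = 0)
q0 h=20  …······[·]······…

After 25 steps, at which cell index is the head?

t=0: q0 h=20  …······[·]······…
t=1: q3 h=21  …·····█[·]······…
t=2: q1 h=20  …······[█]█·····…
t=3: q3 h=21  …·····█[█]······…
t=4: q3 h=22  …····█·[·]······…
t=5: q1 h=21  …·····█[·]█·····…
t=6: q0 h=22  …····██[█]······…
t=7: q0 h=21  …·····█[█]█·····…
t=8: q0 h=20  …······[█]██····…
t=9: q0 h=19  …······[·]███···…
t=10: q3 h=20  …·····█[█]██····…
t=11: q3 h=21  …····█·[█]█·····…
t=12: q3 h=22  …···█··[█]······…
t=13: q3 h=23  …··█···[·]······…
t=14: q1 h=22  …···█··[·]█·····…
t=15: q0 h=23  …··█··█[█]······…
t=16: q0 h=22  …···█··[█]█·····…
t=17: q0 h=21  …····█·[·]██····…
t=18: q3 h=22  …···█·█[█]█·····…
t=19: q3 h=23  …··█·█·[█]······…
t=20: q3 h=24  …·█·█··[·]······…
t=21: q1 h=23  …··█·█·[·]█·····…
t=22: q0 h=24  …·█·█·█[█]······…
t=23: q0 h=23  …··█·█·[█]█·····…
t=24: q0 h=22  …···█·█[·]██····…
t=25: q3 h=23  …··█·██[█]█·····…

23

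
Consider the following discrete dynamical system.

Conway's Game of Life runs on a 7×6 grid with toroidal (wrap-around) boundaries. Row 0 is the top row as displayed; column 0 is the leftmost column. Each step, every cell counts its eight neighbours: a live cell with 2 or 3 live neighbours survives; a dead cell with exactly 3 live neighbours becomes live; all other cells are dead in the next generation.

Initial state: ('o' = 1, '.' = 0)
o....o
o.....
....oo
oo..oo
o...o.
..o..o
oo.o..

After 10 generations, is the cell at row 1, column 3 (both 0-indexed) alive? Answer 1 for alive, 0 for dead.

0

k=0  o....o
o.....
....oo
oo..oo
o...o.
..o..o
oo.o..
k=1  .....o
o...o.
.o..o.
.o.o..
...oo.
..oooo
.oo.o.
k=2  oo.ooo
o...o.
oooooo
...o..
.....o
.o...o
ooo...
k=3  ...oo.
......
ooo...
.o.o..
o...o.
.oo..o
...o..
k=4  ...oo.
.ooo..
ooo...
...o.o
o..ooo
oooooo
...o..
k=5  ....o.
o...o.
o...o.
...o..
......
.o....
oo....
k=6  oo....
...oo.
...oo.
......
......
oo....
oo....
k=7  ooo..o
..oooo
...oo.
......
......
oo....
..o..o
k=8  ......
......
..o..o
......
......
oo....
..o..o
k=9  ......
......
......
......
......
oo....
oo....
k=10  ......
......
......
......
......
oo....
oo....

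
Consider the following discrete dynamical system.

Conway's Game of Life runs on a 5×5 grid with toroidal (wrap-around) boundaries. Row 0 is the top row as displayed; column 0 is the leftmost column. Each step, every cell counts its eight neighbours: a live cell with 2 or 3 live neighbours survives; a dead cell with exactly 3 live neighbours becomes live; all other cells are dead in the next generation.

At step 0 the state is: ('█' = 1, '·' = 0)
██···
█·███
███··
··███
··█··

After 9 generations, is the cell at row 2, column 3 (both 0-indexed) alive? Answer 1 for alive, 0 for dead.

gen 0: ██···
█·███
███··
··███
··█··
gen 1: █····
···█·
·····
█···█
█·█·█
gen 2: ██·█·
·····
····█
██·██
···█·
gen 3: ··█·█
█···█
···██
█·██·
···█·
gen 4: █···█
█····
·██··
··█··
·█···
gen 5: ██··█
█···█
·██··
··█··
██···
gen 6: ·····
··███
████·
█·█··
··█·█
gen 7: ··█·█
█···█
█····
█····
·█·█·
gen 8: ·██·█
██·██
██···
██··█
█████
gen 9: ·····
···█·
···█·
·····
·····

1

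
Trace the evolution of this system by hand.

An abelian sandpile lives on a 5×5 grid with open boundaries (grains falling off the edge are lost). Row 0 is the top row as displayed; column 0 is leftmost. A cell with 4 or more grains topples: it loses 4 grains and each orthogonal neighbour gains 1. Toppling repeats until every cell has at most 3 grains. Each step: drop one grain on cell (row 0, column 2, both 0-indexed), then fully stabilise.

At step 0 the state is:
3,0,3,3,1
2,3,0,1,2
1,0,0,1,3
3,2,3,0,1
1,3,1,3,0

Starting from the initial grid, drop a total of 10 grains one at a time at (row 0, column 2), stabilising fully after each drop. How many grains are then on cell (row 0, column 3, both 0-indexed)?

t=0: 3,0,3,3,1
2,3,0,1,2
1,0,0,1,3
3,2,3,0,1
1,3,1,3,0
t=1: 3,1,1,0,2
2,3,1,2,2
1,0,0,1,3
3,2,3,0,1
1,3,1,3,0
t=2: 3,1,2,0,2
2,3,1,2,2
1,0,0,1,3
3,2,3,0,1
1,3,1,3,0
t=3: 3,1,3,0,2
2,3,1,2,2
1,0,0,1,3
3,2,3,0,1
1,3,1,3,0
t=4: 3,2,0,1,2
2,3,2,2,2
1,0,0,1,3
3,2,3,0,1
1,3,1,3,0
t=5: 3,2,1,1,2
2,3,2,2,2
1,0,0,1,3
3,2,3,0,1
1,3,1,3,0
t=6: 3,2,2,1,2
2,3,2,2,2
1,0,0,1,3
3,2,3,0,1
1,3,1,3,0
t=7: 3,2,3,1,2
2,3,2,2,2
1,0,0,1,3
3,2,3,0,1
1,3,1,3,0
t=8: 3,3,0,2,2
2,3,3,2,2
1,0,0,1,3
3,2,3,0,1
1,3,1,3,0
t=9: 3,3,1,2,2
2,3,3,2,2
1,0,0,1,3
3,2,3,0,1
1,3,1,3,0
t=10: 3,3,2,2,2
2,3,3,2,2
1,0,0,1,3
3,2,3,0,1
1,3,1,3,0

2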